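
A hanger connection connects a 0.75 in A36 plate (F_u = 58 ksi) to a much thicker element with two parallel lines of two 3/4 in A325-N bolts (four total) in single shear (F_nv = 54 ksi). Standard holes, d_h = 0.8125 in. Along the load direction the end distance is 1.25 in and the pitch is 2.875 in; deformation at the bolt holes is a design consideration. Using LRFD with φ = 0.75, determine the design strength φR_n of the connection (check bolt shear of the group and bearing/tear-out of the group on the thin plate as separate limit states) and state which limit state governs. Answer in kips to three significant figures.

Bolt shear: A_b = π·0.75²/4 = 0.4418 in²; R_n = 54 × 0.4418 × 4 × 1 = 95.43 kips → 0.75 × 95.43 = 71.6 kips.
Bearing (1.2 l_c t F_u ≤ 2.4 d t F_u): upper limit = 2.4·0.75·0.75·58 = 78.3 kips.
  Edge l_c = 1.25 − 0.8125/2 = 0.8438 → r_n = 44.04 kips; interior l_c = 2.875 − 0.8125 = 2.062 → r_n = 78.3 kips.
  R_n,bearing = 2·44.04 + 2·78.3 = 244.7 kips → 0.75 × 244.7 = 184 kips.
Bolt shear governs: 71.6 kips.

71.6 kips (bolt shear governs)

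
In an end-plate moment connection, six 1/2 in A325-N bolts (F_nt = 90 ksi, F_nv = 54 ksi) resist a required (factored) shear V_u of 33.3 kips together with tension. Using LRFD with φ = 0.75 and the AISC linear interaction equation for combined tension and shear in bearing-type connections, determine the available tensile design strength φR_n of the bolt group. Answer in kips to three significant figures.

A_b = π·0.5²/4 = 0.1963 in²; f_rv = 33.3 / (6 × 0.1963) = 28.27 ksi.
F'_nt = 1.3 F_nt − (F_nt / φF_nv) f_rv = 1.3·90 − (90/(0.75·54))·28.27 = 54.19 ksi, capped at F_nt → F'_nt = 54.19 ksi.
R_n = F'_nt · A_b · n = 54.19 × 0.1963 × 6 = 63.84 kips.
Design strength φR_n = 0.75 × 63.84 = 47.9 kips.

47.9 kips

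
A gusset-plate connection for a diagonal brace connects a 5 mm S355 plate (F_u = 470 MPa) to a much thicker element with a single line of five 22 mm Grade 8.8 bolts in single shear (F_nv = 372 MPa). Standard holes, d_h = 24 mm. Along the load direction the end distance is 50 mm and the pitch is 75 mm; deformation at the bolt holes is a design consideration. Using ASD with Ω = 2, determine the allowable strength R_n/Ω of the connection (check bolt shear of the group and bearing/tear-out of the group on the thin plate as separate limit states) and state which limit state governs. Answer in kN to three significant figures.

Bolt shear: A_b = π·22²/4 = 380.1 mm²; R_n = 372 × 380.1 × 5 × 1 / 1000 = 707 kN → 707 / 2 = 354 kN.
Bearing (1.2 l_c t F_u ≤ 2.4 d t F_u): upper limit = 2.4·22·5·470 / 1000 = 124.1 kN.
  Edge l_c = 50 − 24/2 = 38 → r_n = 107.2 kN; interior l_c = 75 − 24 = 51 → r_n = 124.1 kN.
  R_n,bearing = 1·107.2 + 4·124.1 = 603.5 kN → 603.5 / 2 = 302 kN.
Bearing governs: 302 kN.

302 kN (bearing governs)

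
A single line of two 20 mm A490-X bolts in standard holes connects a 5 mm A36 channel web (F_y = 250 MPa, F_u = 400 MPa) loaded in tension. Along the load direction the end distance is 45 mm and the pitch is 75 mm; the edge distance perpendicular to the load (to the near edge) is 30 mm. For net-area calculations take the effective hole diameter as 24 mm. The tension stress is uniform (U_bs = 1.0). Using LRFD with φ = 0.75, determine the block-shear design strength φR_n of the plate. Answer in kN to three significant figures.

Shear plane L_v = 45 + 1·75 = 120 mm; A_gv = 120 × 5 = 600 mm².
A_nv = (120 − 1.5·24) × 5 = 420 mm².
A_nt = (30 − 0.5·24) × 5 = 90 mm².
0.6 F_u A_nv = 100.8 kN; 0.6 F_y A_gv = 90 kN → shear yielding governs the shear term.
R_n = 90 + 1.0 × 400 × 90 / 1000 = 126 kN.
Design strength φR_n = 0.75 × 126 = 94.5 kN.

94.5 kN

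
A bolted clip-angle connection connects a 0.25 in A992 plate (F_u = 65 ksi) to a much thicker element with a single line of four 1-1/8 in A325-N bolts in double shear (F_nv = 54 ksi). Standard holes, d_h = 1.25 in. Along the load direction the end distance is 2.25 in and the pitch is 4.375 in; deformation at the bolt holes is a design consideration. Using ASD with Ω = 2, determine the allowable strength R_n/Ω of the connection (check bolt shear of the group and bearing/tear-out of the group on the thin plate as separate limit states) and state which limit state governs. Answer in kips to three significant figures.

Bolt shear: A_b = π·1.125²/4 = 0.994 in²; R_n = 54 × 0.994 × 4 × 2 = 429.4 kips → 429.4 / 2 = 215 kips.
Bearing (1.2 l_c t F_u ≤ 2.4 d t F_u): upper limit = 2.4·1.125·0.25·65 = 43.87 kips.
  Edge l_c = 2.25 − 1.25/2 = 1.625 → r_n = 31.69 kips; interior l_c = 4.375 − 1.25 = 3.125 → r_n = 43.87 kips.
  R_n,bearing = 1·31.69 + 3·43.87 = 163.3 kips → 163.3 / 2 = 81.7 kips.
Bearing governs: 81.7 kips.

81.7 kips (bearing governs)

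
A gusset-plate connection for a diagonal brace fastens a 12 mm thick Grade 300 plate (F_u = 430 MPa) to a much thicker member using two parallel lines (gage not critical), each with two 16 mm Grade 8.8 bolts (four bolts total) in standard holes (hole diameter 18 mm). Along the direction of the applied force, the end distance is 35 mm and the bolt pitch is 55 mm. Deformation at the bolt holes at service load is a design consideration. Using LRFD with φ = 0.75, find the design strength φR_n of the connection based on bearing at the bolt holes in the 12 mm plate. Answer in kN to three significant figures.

Per bolt r_n = 1.2 l_c t F_u ≤ 2.4 d t F_u; upper limit = 2.4 × 16 × 12 × 430 / 1000 = 198.1 kN.
Edge bolt: l_c = 35 − 18/2 = 26 mm → 1.2 × 26 × 12 × 430 / 1000 = 161 → r_n = 161 kN.
Interior bolts: l_c = 55 − 18 = 37 mm → 1.2 × 37 × 12 × 430 / 1000 = 229.1 → r_n = 198.1 kN.
R_n = 2 × 161 + 2 × 198.1 = 718.3 kN.
Design strength φR_n = 0.75 × 718.3 = 539 kN.

539 kN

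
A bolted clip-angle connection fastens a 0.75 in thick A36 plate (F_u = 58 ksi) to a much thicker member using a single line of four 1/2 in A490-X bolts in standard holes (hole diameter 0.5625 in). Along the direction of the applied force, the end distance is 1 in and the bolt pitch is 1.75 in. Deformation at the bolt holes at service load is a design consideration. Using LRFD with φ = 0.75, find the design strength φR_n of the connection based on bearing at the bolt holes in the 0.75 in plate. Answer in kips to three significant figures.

146 kips

Per bolt r_n = 1.2 l_c t F_u ≤ 2.4 d t F_u; upper limit = 2.4 × 0.5 × 0.75 × 58 = 52.2 kips.
Edge bolt: l_c = 1 − 0.5625/2 = 0.7188 in → 1.2 × 0.7188 × 0.75 × 58 = 37.52 → r_n = 37.52 kips.
Interior bolts: l_c = 1.75 − 0.5625 = 1.188 in → 1.2 × 1.188 × 0.75 × 58 = 61.99 → r_n = 52.2 kips.
R_n = 1 × 37.52 + 3 × 52.2 = 194.1 kips.
Design strength φR_n = 0.75 × 194.1 = 146 kips.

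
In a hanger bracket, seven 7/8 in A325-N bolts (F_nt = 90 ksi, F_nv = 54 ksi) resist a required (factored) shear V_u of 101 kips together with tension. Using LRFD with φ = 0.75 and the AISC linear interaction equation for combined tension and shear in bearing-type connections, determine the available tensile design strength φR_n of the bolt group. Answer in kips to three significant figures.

201 kips

A_b = π·0.875²/4 = 0.6013 in²; f_rv = 101 / (7 × 0.6013) = 23.99 ksi.
F'_nt = 1.3 F_nt − (F_nt / φF_nv) f_rv = 1.3·90 − (90/(0.75·54))·23.99 = 63.68 ksi, capped at F_nt → F'_nt = 63.68 ksi.
R_n = F'_nt · A_b · n = 63.68 × 0.6013 × 7 = 268 kips.
Design strength φR_n = 0.75 × 268 = 201 kips.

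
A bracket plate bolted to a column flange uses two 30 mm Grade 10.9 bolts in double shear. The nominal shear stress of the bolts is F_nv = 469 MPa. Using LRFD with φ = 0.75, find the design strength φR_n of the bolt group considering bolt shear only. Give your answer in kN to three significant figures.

A_b = π × 30² / 4 = 706.9 mm².
R_n = F_nv · A_b · n · n_s = 469 × 706.9 × 2 × 2 / 1000 = 1326 kN.
Design strength φR_n = 0.75 × 1326 = 995 kN.

995 kN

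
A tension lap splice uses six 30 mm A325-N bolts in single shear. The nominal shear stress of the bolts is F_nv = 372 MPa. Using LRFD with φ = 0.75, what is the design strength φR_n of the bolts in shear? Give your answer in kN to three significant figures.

A_b = π × 30² / 4 = 706.9 mm².
R_n = F_nv · A_b · n · n_s = 372 × 706.9 × 6 × 1 / 1000 = 1578 kN.
Design strength φR_n = 0.75 × 1578 = 1180 kN.

1180 kN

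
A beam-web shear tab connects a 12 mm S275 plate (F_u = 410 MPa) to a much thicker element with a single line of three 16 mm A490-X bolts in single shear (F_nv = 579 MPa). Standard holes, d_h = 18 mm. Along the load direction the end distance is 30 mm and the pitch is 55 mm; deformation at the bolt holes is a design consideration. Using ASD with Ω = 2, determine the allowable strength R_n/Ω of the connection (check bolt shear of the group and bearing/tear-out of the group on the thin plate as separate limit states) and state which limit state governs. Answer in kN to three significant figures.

175 kN (bolt shear governs)

Bolt shear: A_b = π·16²/4 = 201.1 mm²; R_n = 579 × 201.1 × 3 × 1 / 1000 = 349.2 kN → 349.2 / 2 = 175 kN.
Bearing (1.2 l_c t F_u ≤ 2.4 d t F_u): upper limit = 2.4·16·12·410 / 1000 = 188.9 kN.
  Edge l_c = 30 − 18/2 = 21 → r_n = 124 kN; interior l_c = 55 − 18 = 37 → r_n = 188.9 kN.
  R_n,bearing = 1·124 + 2·188.9 = 501.8 kN → 501.8 / 2 = 251 kN.
Bolt shear governs: 175 kN.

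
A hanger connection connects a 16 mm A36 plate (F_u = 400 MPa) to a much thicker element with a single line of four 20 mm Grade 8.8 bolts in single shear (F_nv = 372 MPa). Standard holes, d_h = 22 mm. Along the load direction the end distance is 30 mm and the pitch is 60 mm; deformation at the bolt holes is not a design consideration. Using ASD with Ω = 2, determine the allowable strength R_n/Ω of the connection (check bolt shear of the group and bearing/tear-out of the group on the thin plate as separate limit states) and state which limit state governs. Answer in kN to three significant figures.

Bolt shear: A_b = π·20²/4 = 314.2 mm²; R_n = 372 × 314.2 × 4 × 1 / 1000 = 467.5 kN → 467.5 / 2 = 234 kN.
Bearing (1.5 l_c t F_u ≤ 3.0 d t F_u): upper limit = 3.0·20·16·400 / 1000 = 384 kN.
  Edge l_c = 30 − 22/2 = 19 → r_n = 182.4 kN; interior l_c = 60 − 22 = 38 → r_n = 364.8 kN.
  R_n,bearing = 1·182.4 + 3·364.8 = 1277 kN → 1277 / 2 = 638 kN.
Bolt shear governs: 234 kN.

234 kN (bolt shear governs)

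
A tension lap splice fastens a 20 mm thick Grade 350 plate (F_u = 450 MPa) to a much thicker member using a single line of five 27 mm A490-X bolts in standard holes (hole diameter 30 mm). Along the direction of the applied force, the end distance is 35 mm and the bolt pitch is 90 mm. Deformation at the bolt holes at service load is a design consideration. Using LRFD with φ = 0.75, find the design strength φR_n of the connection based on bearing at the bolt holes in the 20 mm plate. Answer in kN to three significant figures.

1910 kN

Per bolt r_n = 1.2 l_c t F_u ≤ 2.4 d t F_u; upper limit = 2.4 × 27 × 20 × 450 / 1000 = 583.2 kN.
Edge bolt: l_c = 35 − 30/2 = 20 mm → 1.2 × 20 × 20 × 450 / 1000 = 216 → r_n = 216 kN.
Interior bolts: l_c = 90 − 30 = 60 mm → 1.2 × 60 × 20 × 450 / 1000 = 648 → r_n = 583.2 kN.
R_n = 1 × 216 + 4 × 583.2 = 2549 kN.
Design strength φR_n = 0.75 × 2549 = 1910 kN.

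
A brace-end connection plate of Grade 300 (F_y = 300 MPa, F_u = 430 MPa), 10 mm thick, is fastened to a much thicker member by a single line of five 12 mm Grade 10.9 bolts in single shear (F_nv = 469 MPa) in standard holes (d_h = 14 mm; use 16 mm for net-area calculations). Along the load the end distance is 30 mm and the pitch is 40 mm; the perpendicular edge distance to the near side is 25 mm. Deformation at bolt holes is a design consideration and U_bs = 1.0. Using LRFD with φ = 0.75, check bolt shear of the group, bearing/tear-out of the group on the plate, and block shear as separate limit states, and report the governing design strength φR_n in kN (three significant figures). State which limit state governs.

Bolt shear: A_b = π·12²/4 = 113.1 mm²; R_n = 469 × 113.1 × 5 × 1 / 1000 = 265.2 kN → 0.75 × 265.2 = 199 kN.
Bearing: edge l_c = 23, r_n = 118.7 kN; interior l_c = 26, r_n = 123.8 kN; R_n = 118.7 + 4·123.8 = 614 kN → 461 kN.
Block shear: A_gv = 1900, A_nv = 1180, A_nt = 170 mm²; R_n = min(0.6F_uA_nv, 0.6F_yA_gv) + U_bs·F_u·A_nt = 377.5 kN → 283 kN.
Bolt shear governs: 199 kN.

199 kN (bolt shear governs)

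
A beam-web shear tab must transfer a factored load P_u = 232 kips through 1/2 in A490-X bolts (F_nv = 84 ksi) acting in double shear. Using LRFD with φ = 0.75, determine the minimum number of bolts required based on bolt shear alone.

10 bolts

A_b = π·0.5²/4 = 0.1963 in².
Per-bolt design strength φR_n = 0.75 × 84 × 0.1963 × 2 = 24.74 kips.
n ≥ 232 / 24.74 = 9.378 → use 10 bolts.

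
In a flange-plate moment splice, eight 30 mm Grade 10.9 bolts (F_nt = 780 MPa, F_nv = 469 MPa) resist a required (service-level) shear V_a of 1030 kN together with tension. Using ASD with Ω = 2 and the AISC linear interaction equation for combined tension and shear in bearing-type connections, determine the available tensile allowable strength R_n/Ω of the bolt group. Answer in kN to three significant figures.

1150 kN

A_b = π·30²/4 = 706.9 mm²; f_rv = 1030 × 1000 / (8 × 706.9) = 182.1 MPa.
F'_nt = 1.3 F_nt − (Ω F_nt / F_nv) f_rv = 1.3·780 − (2·780/469)·182.1 = 408.1 MPa, capped at F_nt → F'_nt = 408.1 MPa.
R_n = F'_nt · A_b · n = 408.1 × 706.9 × 8 / 1000 = 2308 kN.
Allowable strength R_n/Ω = 2308 / 2 = 1150 kN.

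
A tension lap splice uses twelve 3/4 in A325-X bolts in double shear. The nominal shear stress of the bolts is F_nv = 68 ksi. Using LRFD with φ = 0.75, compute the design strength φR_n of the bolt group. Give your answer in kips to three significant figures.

A_b = π × 0.75² / 4 = 0.4418 in².
R_n = F_nv · A_b · n · n_s = 68 × 0.4418 × 12 × 2 = 721 kips.
Design strength φR_n = 0.75 × 721 = 541 kips.

541 kips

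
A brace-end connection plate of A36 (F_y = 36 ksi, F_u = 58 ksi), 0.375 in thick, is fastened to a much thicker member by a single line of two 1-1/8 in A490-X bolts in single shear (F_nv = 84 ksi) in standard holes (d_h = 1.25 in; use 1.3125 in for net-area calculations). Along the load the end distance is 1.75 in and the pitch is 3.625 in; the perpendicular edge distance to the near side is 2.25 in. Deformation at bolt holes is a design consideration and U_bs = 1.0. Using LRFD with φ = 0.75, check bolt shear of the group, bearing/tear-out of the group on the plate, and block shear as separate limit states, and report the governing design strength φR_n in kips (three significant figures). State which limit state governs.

Bolt shear: A_b = π·1.125²/4 = 0.994 in²; R_n = 84 × 0.994 × 2 × 1 = 167 kips → 0.75 × 167 = 125 kips.
Bearing: edge l_c = 1.125, r_n = 29.36 kips; interior l_c = 2.375, r_n = 58.72 kips; R_n = 29.36 + 1·58.72 = 88.09 kips → 66.1 kips.
Block shear: A_gv = 2.016, A_nv = 1.277, A_nt = 0.5977 in²; R_n = min(0.6F_uA_nv, 0.6F_yA_gv) + U_bs·F_u·A_nt = 78.2 kips → 58.7 kips.
Block shear governs: 58.7 kips.

58.7 kips (block shear governs)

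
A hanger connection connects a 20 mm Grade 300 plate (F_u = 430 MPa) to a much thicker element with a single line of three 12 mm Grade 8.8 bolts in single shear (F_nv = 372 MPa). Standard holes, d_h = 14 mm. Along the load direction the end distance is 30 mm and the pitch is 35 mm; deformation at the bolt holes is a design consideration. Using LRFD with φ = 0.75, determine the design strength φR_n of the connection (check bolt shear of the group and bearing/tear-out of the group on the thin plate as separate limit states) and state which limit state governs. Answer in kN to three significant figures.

Bolt shear: A_b = π·12²/4 = 113.1 mm²; R_n = 372 × 113.1 × 3 × 1 / 1000 = 126.2 kN → 0.75 × 126.2 = 94.7 kN.
Bearing (1.2 l_c t F_u ≤ 2.4 d t F_u): upper limit = 2.4·12·20·430 / 1000 = 247.7 kN.
  Edge l_c = 30 − 14/2 = 23 → r_n = 237.4 kN; interior l_c = 35 − 14 = 21 → r_n = 216.7 kN.
  R_n,bearing = 1·237.4 + 2·216.7 = 670.8 kN → 0.75 × 670.8 = 503 kN.
Bolt shear governs: 94.7 kN.

94.7 kN (bolt shear governs)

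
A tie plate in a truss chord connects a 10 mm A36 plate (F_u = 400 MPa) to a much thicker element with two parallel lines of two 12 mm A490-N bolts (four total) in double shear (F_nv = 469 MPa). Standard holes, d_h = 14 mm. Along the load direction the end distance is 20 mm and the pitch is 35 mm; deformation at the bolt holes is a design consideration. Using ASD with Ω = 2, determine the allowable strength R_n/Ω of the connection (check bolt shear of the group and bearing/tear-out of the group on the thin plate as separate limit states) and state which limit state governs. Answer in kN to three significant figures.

Bolt shear: A_b = π·12²/4 = 113.1 mm²; R_n = 469 × 113.1 × 4 × 2 / 1000 = 424.3 kN → 424.3 / 2 = 212 kN.
Bearing (1.2 l_c t F_u ≤ 2.4 d t F_u): upper limit = 2.4·12·10·400 / 1000 = 115.2 kN.
  Edge l_c = 20 − 14/2 = 13 → r_n = 62.4 kN; interior l_c = 35 − 14 = 21 → r_n = 100.8 kN.
  R_n,bearing = 2·62.4 + 2·100.8 = 326.4 kN → 326.4 / 2 = 163 kN.
Bearing governs: 163 kN.

163 kN (bearing governs)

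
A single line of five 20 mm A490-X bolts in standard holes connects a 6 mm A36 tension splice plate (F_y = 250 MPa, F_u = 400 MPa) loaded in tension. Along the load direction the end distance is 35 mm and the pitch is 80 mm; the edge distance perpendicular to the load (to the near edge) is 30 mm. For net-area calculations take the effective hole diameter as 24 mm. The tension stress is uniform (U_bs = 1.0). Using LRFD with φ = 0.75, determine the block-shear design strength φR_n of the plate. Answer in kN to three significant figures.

Shear plane L_v = 35 + 4·80 = 355 mm; A_gv = 355 × 6 = 2130 mm².
A_nv = (355 − 4.5·24) × 6 = 1482 mm².
A_nt = (30 − 0.5·24) × 6 = 108 mm².
0.6 F_u A_nv = 355.7 kN; 0.6 F_y A_gv = 319.5 kN → shear yielding governs the shear term.
R_n = 319.5 + 1.0 × 400 × 108 / 1000 = 362.7 kN.
Design strength φR_n = 0.75 × 362.7 = 272 kN.

272 kN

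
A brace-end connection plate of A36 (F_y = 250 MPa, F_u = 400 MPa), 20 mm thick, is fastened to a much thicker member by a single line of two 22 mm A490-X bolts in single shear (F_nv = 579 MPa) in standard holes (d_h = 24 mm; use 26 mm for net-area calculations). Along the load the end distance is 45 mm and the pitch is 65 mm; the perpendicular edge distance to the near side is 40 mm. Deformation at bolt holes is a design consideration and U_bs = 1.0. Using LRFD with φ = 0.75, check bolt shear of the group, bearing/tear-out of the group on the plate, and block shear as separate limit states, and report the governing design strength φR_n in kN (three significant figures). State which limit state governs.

Bolt shear: A_b = π·22²/4 = 380.1 mm²; R_n = 579 × 380.1 × 2 × 1 / 1000 = 440.2 kN → 0.75 × 440.2 = 330 kN.
Bearing: edge l_c = 33, r_n = 316.8 kN; interior l_c = 41, r_n = 393.6 kN; R_n = 316.8 + 1·393.6 = 710.4 kN → 533 kN.
Block shear: A_gv = 2200, A_nv = 1420, A_nt = 540 mm²; R_n = min(0.6F_uA_nv, 0.6F_yA_gv) + U_bs·F_u·A_nt = 546 kN → 410 kN.
Bolt shear governs: 330 kN.

330 kN (bolt shear governs)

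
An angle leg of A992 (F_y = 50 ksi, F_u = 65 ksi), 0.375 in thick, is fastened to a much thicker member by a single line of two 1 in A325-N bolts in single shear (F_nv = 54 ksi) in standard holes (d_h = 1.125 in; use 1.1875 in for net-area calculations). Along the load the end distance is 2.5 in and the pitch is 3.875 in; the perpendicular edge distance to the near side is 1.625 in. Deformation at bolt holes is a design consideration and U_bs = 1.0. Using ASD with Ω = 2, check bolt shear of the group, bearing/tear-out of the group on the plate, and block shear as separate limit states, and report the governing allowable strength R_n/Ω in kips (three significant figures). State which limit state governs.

42.4 kips (bolt shear governs)

Bolt shear: A_b = π·1²/4 = 0.7854 in²; R_n = 54 × 0.7854 × 2 × 1 = 84.82 kips → 84.82 / 2 = 42.4 kips.
Bearing: edge l_c = 1.938, r_n = 56.67 kips; interior l_c = 2.75, r_n = 58.5 kips; R_n = 56.67 + 1·58.5 = 115.2 kips → 57.6 kips.
Block shear: A_gv = 2.391, A_nv = 1.723, A_nt = 0.3867 in²; R_n = min(0.6F_uA_nv, 0.6F_yA_gv) + U_bs·F_u·A_nt = 92.32 kips → 46.2 kips.
Bolt shear governs: 42.4 kips.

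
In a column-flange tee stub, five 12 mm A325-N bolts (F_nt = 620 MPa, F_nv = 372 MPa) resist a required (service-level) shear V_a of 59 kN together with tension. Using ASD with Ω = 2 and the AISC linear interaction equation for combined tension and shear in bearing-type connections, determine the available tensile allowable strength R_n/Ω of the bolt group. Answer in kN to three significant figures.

A_b = π·12²/4 = 113.1 mm²; f_rv = 59 × 1000 / (5 × 113.1) = 104.3 MPa.
F'_nt = 1.3 F_nt − (Ω F_nt / F_nv) f_rv = 1.3·620 − (2·620/372)·104.3 = 458.2 MPa, capped at F_nt → F'_nt = 458.2 MPa.
R_n = F'_nt · A_b · n = 458.2 × 113.1 × 5 / 1000 = 259.1 kN.
Allowable strength R_n/Ω = 259.1 / 2 = 130 kN.

130 kN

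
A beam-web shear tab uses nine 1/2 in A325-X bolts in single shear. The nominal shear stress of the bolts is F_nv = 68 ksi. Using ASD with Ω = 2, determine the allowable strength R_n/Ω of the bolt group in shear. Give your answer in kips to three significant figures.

60.1 kips

A_b = π × 0.5² / 4 = 0.1963 in².
R_n = F_nv · A_b · n · n_s = 68 × 0.1963 × 9 × 1 = 120.2 kips.
Allowable strength R_n/Ω = 120.2 / 2 = 60.1 kips.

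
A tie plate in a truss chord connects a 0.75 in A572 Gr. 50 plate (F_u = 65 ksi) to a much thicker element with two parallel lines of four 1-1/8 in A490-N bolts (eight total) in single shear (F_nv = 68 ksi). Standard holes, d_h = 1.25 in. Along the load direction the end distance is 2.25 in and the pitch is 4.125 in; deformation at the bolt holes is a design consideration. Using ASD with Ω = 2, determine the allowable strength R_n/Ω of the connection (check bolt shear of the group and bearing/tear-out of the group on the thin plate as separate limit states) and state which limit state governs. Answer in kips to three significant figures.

Bolt shear: A_b = π·1.125²/4 = 0.994 in²; R_n = 68 × 0.994 × 8 × 1 = 540.7 kips → 540.7 / 2 = 270 kips.
Bearing (1.2 l_c t F_u ≤ 2.4 d t F_u): upper limit = 2.4·1.125·0.75·65 = 131.6 kips.
  Edge l_c = 2.25 − 1.25/2 = 1.625 → r_n = 95.06 kips; interior l_c = 4.125 − 1.25 = 2.875 → r_n = 131.6 kips.
  R_n,bearing = 2·95.06 + 6·131.6 = 979.9 kips → 979.9 / 2 = 490 kips.
Bolt shear governs: 270 kips.

270 kips (bolt shear governs)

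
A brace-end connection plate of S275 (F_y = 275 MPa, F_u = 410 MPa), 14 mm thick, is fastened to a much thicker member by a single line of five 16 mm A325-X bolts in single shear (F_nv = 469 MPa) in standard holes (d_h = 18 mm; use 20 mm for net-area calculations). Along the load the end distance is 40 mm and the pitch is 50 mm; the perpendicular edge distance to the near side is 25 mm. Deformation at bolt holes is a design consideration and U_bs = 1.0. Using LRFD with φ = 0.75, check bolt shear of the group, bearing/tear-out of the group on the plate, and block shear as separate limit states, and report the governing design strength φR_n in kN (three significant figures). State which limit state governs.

354 kN (bolt shear governs)

Bolt shear: A_b = π·16²/4 = 201.1 mm²; R_n = 469 × 201.1 × 5 × 1 / 1000 = 471.5 kN → 0.75 × 471.5 = 354 kN.
Bearing: edge l_c = 31, r_n = 213.5 kN; interior l_c = 32, r_n = 220.4 kN; R_n = 213.5 + 4·220.4 = 1095 kN → 821 kN.
Block shear: A_gv = 3360, A_nv = 2100, A_nt = 210 mm²; R_n = min(0.6F_uA_nv, 0.6F_yA_gv) + U_bs·F_u·A_nt = 602.7 kN → 452 kN.
Bolt shear governs: 354 kN.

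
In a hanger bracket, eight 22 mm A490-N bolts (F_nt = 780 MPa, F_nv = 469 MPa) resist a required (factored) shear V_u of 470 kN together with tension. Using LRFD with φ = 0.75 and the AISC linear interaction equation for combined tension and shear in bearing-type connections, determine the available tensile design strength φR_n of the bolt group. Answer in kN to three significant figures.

1530 kN

A_b = π·22²/4 = 380.1 mm²; f_rv = 470 × 1000 / (8 × 380.1) = 154.6 MPa.
F'_nt = 1.3 F_nt − (F_nt / φF_nv) f_rv = 1.3·780 − (780/(0.75·469))·154.6 = 671.3 MPa, capped at F_nt → F'_nt = 671.3 MPa.
R_n = F'_nt · A_b · n = 671.3 × 380.1 × 8 / 1000 = 2041 kN.
Design strength φR_n = 0.75 × 2041 = 1530 kN.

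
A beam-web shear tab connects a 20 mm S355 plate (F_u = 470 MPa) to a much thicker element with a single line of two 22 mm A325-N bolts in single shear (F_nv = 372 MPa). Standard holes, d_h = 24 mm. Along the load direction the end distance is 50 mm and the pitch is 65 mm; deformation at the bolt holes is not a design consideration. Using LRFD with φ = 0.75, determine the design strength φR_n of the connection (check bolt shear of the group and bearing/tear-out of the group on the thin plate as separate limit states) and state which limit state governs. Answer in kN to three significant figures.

Bolt shear: A_b = π·22²/4 = 380.1 mm²; R_n = 372 × 380.1 × 2 × 1 / 1000 = 282.8 kN → 0.75 × 282.8 = 212 kN.
Bearing (1.5 l_c t F_u ≤ 3.0 d t F_u): upper limit = 3.0·22·20·470 / 1000 = 620.4 kN.
  Edge l_c = 50 − 24/2 = 38 → r_n = 535.8 kN; interior l_c = 65 − 24 = 41 → r_n = 578.1 kN.
  R_n,bearing = 1·535.8 + 1·578.1 = 1114 kN → 0.75 × 1114 = 835 kN.
Bolt shear governs: 212 kN.

212 kN (bolt shear governs)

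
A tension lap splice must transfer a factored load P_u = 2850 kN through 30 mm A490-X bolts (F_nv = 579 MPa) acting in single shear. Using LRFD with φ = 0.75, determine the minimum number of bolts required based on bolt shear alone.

10 bolts

A_b = π·30²/4 = 706.9 mm².
Per-bolt design strength φR_n = 0.75 × 579 × 706.9 × 1 / 1000 = 307 kN.
n ≥ 2850 / 307 = 9.285 → use 10 bolts.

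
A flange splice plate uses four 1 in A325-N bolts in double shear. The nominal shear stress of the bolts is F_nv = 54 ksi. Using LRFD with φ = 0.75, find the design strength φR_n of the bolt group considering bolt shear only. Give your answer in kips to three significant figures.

A_b = π × 1² / 4 = 0.7854 in².
R_n = F_nv · A_b · n · n_s = 54 × 0.7854 × 4 × 2 = 339.3 kips.
Design strength φR_n = 0.75 × 339.3 = 254 kips.

254 kips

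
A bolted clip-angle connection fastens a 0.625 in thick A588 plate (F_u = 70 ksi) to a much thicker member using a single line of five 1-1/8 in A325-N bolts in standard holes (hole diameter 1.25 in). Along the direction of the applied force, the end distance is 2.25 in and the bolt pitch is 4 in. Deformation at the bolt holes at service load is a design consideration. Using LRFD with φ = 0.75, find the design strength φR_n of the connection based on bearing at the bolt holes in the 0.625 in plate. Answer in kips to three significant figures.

Per bolt r_n = 1.2 l_c t F_u ≤ 2.4 d t F_u; upper limit = 2.4 × 1.125 × 0.625 × 70 = 118.1 kips.
Edge bolt: l_c = 2.25 − 1.25/2 = 1.625 in → 1.2 × 1.625 × 0.625 × 70 = 85.31 → r_n = 85.31 kips.
Interior bolts: l_c = 4 − 1.25 = 2.75 in → 1.2 × 2.75 × 0.625 × 70 = 144.4 → r_n = 118.1 kips.
R_n = 1 × 85.31 + 4 × 118.1 = 557.8 kips.
Design strength φR_n = 0.75 × 557.8 = 418 kips.

418 kips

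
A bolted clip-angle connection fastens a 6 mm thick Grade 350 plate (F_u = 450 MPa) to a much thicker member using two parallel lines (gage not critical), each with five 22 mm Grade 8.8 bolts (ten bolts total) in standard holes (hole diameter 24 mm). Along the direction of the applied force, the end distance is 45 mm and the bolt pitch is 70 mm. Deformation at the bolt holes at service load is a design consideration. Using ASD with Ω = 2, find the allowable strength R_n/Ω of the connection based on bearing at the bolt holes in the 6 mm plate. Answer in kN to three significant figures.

677 kN

Per bolt r_n = 1.2 l_c t F_u ≤ 2.4 d t F_u; upper limit = 2.4 × 22 × 6 × 450 / 1000 = 142.6 kN.
Edge bolt: l_c = 45 − 24/2 = 33 mm → 1.2 × 33 × 6 × 450 / 1000 = 106.9 → r_n = 106.9 kN.
Interior bolts: l_c = 70 − 24 = 46 mm → 1.2 × 46 × 6 × 450 / 1000 = 149 → r_n = 142.6 kN.
R_n = 2 × 106.9 + 8 × 142.6 = 1354 kN.
Allowable strength R_n/Ω = 1354 / 2 = 677 kN.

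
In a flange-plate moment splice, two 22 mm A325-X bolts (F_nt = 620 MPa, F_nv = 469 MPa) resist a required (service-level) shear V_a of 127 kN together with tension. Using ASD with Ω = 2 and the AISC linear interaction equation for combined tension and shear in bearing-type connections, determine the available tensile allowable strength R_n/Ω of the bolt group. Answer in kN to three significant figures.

A_b = π·22²/4 = 380.1 mm²; f_rv = 127 × 1000 / (2 × 380.1) = 167 MPa.
F'_nt = 1.3 F_nt − (Ω F_nt / F_nv) f_rv = 1.3·620 − (2·620/469)·167 = 364.3 MPa, capped at F_nt → F'_nt = 364.3 MPa.
R_n = F'_nt · A_b · n = 364.3 × 380.1 × 2 / 1000 = 277 kN.
Allowable strength R_n/Ω = 277 / 2 = 138 kN.

138 kN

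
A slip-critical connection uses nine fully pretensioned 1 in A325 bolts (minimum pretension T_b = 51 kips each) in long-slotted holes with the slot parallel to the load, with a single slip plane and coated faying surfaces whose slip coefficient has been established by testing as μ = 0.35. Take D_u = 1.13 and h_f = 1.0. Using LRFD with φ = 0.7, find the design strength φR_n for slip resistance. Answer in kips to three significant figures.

127 kips

R_n = μ · D_u · h_f · T_b · n_s · n_b = 0.35 × 1.13 × 1.0 × 51 × 1 × 9 = 181.5 kips.
Design strength φR_n = 0.7 × 181.5 = 127 kips.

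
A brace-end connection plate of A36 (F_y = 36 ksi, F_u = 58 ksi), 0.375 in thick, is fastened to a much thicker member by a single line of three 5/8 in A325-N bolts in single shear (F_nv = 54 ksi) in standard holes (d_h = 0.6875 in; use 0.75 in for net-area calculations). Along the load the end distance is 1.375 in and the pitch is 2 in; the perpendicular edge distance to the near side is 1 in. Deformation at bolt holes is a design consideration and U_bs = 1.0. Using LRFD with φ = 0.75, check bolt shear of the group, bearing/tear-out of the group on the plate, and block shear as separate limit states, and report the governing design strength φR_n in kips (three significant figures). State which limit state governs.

Bolt shear: A_b = π·0.625²/4 = 0.3068 in²; R_n = 54 × 0.3068 × 3 × 1 = 49.7 kips → 0.75 × 49.7 = 37.3 kips.
Bearing: edge l_c = 1.031, r_n = 26.92 kips; interior l_c = 1.312, r_n = 32.62 kips; R_n = 26.92 + 2·32.62 = 92.17 kips → 69.1 kips.
Block shear: A_gv = 2.016, A_nv = 1.312, A_nt = 0.2344 in²; R_n = min(0.6F_uA_nv, 0.6F_yA_gv) + U_bs·F_u·A_nt = 57.13 kips → 42.8 kips.
Bolt shear governs: 37.3 kips.

37.3 kips (bolt shear governs)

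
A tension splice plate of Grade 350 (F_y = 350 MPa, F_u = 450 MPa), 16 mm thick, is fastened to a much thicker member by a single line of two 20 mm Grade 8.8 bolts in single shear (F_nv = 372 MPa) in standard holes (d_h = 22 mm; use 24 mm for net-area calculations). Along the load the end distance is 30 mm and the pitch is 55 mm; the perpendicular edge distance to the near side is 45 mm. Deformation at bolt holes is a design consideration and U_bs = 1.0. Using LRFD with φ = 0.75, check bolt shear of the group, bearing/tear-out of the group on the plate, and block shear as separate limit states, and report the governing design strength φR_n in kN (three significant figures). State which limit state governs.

175 kN (bolt shear governs)

Bolt shear: A_b = π·20²/4 = 314.2 mm²; R_n = 372 × 314.2 × 2 × 1 / 1000 = 233.7 kN → 0.75 × 233.7 = 175 kN.
Bearing: edge l_c = 19, r_n = 164.2 kN; interior l_c = 33, r_n = 285.1 kN; R_n = 164.2 + 1·285.1 = 449.3 kN → 337 kN.
Block shear: A_gv = 1360, A_nv = 784, A_nt = 528 mm²; R_n = min(0.6F_uA_nv, 0.6F_yA_gv) + U_bs·F_u·A_nt = 449.3 kN → 337 kN.
Bolt shear governs: 175 kN.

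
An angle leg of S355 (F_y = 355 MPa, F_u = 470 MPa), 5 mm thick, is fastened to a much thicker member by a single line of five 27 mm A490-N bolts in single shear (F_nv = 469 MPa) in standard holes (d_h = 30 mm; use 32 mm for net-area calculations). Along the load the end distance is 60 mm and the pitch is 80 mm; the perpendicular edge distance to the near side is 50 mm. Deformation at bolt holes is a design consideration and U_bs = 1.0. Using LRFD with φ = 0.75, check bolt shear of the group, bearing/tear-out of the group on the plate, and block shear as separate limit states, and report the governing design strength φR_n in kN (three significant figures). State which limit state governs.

Bolt shear: A_b = π·27²/4 = 572.6 mm²; R_n = 469 × 572.6 × 5 × 1 / 1000 = 1343 kN → 0.75 × 1343 = 1010 kN.
Bearing: edge l_c = 45, r_n = 126.9 kN; interior l_c = 50, r_n = 141 kN; R_n = 126.9 + 4·141 = 690.9 kN → 518 kN.
Block shear: A_gv = 1900, A_nv = 1180, A_nt = 170 mm²; R_n = min(0.6F_uA_nv, 0.6F_yA_gv) + U_bs·F_u·A_nt = 412.7 kN → 309 kN.
Block shear governs: 309 kN.

309 kN (block shear governs)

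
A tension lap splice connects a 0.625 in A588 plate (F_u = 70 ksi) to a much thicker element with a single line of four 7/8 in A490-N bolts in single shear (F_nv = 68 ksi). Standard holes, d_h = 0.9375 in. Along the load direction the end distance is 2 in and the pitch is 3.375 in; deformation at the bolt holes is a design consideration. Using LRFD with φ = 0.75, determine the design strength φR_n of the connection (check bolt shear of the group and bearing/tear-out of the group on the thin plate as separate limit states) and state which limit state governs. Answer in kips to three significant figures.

Bolt shear: A_b = π·0.875²/4 = 0.6013 in²; R_n = 68 × 0.6013 × 4 × 1 = 163.6 kips → 0.75 × 163.6 = 123 kips.
Bearing (1.2 l_c t F_u ≤ 2.4 d t F_u): upper limit = 2.4·0.875·0.625·70 = 91.88 kips.
  Edge l_c = 2 − 0.9375/2 = 1.531 → r_n = 80.39 kips; interior l_c = 3.375 − 0.9375 = 2.438 → r_n = 91.88 kips.
  R_n,bearing = 1·80.39 + 3·91.88 = 356 kips → 0.75 × 356 = 267 kips.
Bolt shear governs: 123 kips.

123 kips (bolt shear governs)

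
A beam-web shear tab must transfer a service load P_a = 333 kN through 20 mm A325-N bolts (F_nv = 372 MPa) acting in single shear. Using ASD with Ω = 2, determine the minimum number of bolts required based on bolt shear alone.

A_b = π·20²/4 = 314.2 mm².
Per-bolt allowable strength R_n/Ω = 372 × 314.2 × 1 / 1000 / 2 = 58.43 kN.
n ≥ 333 / 58.43 = 5.699 → use 6 bolts.

6 bolts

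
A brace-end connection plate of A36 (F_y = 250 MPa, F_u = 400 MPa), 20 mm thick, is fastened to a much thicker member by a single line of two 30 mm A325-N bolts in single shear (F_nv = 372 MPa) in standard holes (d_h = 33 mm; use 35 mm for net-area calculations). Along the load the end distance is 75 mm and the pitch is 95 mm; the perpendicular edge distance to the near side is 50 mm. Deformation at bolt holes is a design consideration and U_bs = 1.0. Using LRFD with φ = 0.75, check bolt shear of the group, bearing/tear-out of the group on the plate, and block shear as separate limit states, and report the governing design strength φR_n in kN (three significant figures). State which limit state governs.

394 kN (bolt shear governs)

Bolt shear: A_b = π·30²/4 = 706.9 mm²; R_n = 372 × 706.9 × 2 × 1 / 1000 = 525.9 kN → 0.75 × 525.9 = 394 kN.
Bearing: edge l_c = 58.5, r_n = 561.6 kN; interior l_c = 62, r_n = 576 kN; R_n = 561.6 + 1·576 = 1138 kN → 853 kN.
Block shear: A_gv = 3400, A_nv = 2350, A_nt = 650 mm²; R_n = min(0.6F_uA_nv, 0.6F_yA_gv) + U_bs·F_u·A_nt = 770 kN → 578 kN.
Bolt shear governs: 394 kN.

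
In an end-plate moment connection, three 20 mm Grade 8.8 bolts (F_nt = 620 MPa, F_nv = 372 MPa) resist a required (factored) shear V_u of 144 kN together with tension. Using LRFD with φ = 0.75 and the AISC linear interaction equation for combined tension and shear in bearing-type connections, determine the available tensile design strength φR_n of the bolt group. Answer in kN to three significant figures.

A_b = π·20²/4 = 314.2 mm²; f_rv = 144 × 1000 / (3 × 314.2) = 152.8 MPa.
F'_nt = 1.3 F_nt − (F_nt / φF_nv) f_rv = 1.3·620 − (620/(0.75·372))·152.8 = 466.5 MPa, capped at F_nt → F'_nt = 466.5 MPa.
R_n = F'_nt · A_b · n = 466.5 × 314.2 × 3 / 1000 = 439.6 kN.
Design strength φR_n = 0.75 × 439.6 = 330 kN.

330 kN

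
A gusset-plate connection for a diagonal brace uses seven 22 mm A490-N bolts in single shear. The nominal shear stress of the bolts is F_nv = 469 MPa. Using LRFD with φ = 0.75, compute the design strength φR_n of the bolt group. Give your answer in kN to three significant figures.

936 kN

A_b = π × 22² / 4 = 380.1 mm².
R_n = F_nv · A_b · n · n_s = 469 × 380.1 × 7 × 1 / 1000 = 1248 kN.
Design strength φR_n = 0.75 × 1248 = 936 kN.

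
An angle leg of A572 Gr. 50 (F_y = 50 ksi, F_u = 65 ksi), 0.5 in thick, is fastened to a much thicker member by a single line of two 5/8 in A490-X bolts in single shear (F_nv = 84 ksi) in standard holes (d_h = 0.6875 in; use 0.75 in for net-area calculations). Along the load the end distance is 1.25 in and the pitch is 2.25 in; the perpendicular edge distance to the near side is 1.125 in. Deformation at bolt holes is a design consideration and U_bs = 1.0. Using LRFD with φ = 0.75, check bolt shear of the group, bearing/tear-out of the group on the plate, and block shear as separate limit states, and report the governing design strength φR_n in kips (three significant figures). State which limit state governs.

Bolt shear: A_b = π·0.625²/4 = 0.3068 in²; R_n = 84 × 0.3068 × 2 × 1 = 51.54 kips → 0.75 × 51.54 = 38.7 kips.
Bearing: edge l_c = 0.9062, r_n = 35.34 kips; interior l_c = 1.562, r_n = 48.75 kips; R_n = 35.34 + 1·48.75 = 84.09 kips → 63.1 kips.
Block shear: A_gv = 1.75, A_nv = 1.188, A_nt = 0.375 in²; R_n = min(0.6F_uA_nv, 0.6F_yA_gv) + U_bs·F_u·A_nt = 70.69 kips → 53 kips.
Bolt shear governs: 38.7 kips.

38.7 kips (bolt shear governs)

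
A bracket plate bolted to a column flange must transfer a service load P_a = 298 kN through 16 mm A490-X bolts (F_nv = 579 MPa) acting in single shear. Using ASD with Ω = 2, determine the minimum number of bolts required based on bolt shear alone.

A_b = π·16²/4 = 201.1 mm².
Per-bolt allowable strength R_n/Ω = 579 × 201.1 × 1 / 1000 / 2 = 58.21 kN.
n ≥ 298 / 58.21 = 5.12 → use 6 bolts.

6 bolts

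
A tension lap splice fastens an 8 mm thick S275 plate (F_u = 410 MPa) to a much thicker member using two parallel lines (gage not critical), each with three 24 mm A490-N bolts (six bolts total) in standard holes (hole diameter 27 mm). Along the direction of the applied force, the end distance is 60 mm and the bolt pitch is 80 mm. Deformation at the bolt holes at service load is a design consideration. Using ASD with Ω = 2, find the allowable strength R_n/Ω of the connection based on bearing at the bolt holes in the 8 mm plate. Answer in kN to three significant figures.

561 kN

Per bolt r_n = 1.2 l_c t F_u ≤ 2.4 d t F_u; upper limit = 2.4 × 24 × 8 × 410 / 1000 = 188.9 kN.
Edge bolt: l_c = 60 − 27/2 = 46.5 mm → 1.2 × 46.5 × 8 × 410 / 1000 = 183 → r_n = 183 kN.
Interior bolts: l_c = 80 − 27 = 53 mm → 1.2 × 53 × 8 × 410 / 1000 = 208.6 → r_n = 188.9 kN.
R_n = 2 × 183 + 4 × 188.9 = 1122 kN.
Allowable strength R_n/Ω = 1122 / 2 = 561 kN.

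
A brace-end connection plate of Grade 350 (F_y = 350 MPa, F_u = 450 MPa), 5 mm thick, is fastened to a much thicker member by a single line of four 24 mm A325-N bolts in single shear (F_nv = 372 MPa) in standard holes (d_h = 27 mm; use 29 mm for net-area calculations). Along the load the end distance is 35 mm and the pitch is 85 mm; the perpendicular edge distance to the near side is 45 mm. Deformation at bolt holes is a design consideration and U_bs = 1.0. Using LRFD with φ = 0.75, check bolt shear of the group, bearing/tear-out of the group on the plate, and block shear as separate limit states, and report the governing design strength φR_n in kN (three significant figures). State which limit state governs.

242 kN (block shear governs)

Bolt shear: A_b = π·24²/4 = 452.4 mm²; R_n = 372 × 452.4 × 4 × 1 / 1000 = 673.2 kN → 0.75 × 673.2 = 505 kN.
Bearing: edge l_c = 21.5, r_n = 58.05 kN; interior l_c = 58, r_n = 129.6 kN; R_n = 58.05 + 3·129.6 = 446.8 kN → 335 kN.
Block shear: A_gv = 1450, A_nv = 942.5, A_nt = 152.5 mm²; R_n = min(0.6F_uA_nv, 0.6F_yA_gv) + U_bs·F_u·A_nt = 323.1 kN → 242 kN.
Block shear governs: 242 kN.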